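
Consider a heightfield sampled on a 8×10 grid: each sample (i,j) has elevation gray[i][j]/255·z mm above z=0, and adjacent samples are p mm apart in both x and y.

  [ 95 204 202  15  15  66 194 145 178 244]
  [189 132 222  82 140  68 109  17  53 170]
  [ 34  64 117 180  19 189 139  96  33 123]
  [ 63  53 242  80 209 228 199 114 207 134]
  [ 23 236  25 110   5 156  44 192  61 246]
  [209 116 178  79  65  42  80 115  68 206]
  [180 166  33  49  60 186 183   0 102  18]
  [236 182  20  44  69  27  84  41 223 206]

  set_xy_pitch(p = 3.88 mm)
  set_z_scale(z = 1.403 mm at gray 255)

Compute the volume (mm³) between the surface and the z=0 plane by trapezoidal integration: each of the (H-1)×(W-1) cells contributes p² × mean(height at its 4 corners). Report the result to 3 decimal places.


595.559

height_mm = gray/255 × 1.403; cell vol = 3.88² × mean(4 corners)
unit = 3.88² × 1.403 / (4×255) = 0.0207072 mm³ per gray-sum
row 0: Σ corner-gray over 9 cells = 4382  → 90.7389
row 1: Σ corner-gray over 9 cells = 3836  → 79.4327
row 2: Σ corner-gray over 9 cells = 4692  → 97.1581
row 3: Σ corner-gray over 9 cells = 4788  → 99.1460
row 4: Σ corner-gray over 9 cells = 3828  → 79.2671
row 5: Σ corner-gray over 9 cells = 3657  → 75.7262
row 6: Σ corner-gray over 9 cells = 3578  → 74.0903
Σ rows: total corner-gray = 28761  → 595.5592 mm³


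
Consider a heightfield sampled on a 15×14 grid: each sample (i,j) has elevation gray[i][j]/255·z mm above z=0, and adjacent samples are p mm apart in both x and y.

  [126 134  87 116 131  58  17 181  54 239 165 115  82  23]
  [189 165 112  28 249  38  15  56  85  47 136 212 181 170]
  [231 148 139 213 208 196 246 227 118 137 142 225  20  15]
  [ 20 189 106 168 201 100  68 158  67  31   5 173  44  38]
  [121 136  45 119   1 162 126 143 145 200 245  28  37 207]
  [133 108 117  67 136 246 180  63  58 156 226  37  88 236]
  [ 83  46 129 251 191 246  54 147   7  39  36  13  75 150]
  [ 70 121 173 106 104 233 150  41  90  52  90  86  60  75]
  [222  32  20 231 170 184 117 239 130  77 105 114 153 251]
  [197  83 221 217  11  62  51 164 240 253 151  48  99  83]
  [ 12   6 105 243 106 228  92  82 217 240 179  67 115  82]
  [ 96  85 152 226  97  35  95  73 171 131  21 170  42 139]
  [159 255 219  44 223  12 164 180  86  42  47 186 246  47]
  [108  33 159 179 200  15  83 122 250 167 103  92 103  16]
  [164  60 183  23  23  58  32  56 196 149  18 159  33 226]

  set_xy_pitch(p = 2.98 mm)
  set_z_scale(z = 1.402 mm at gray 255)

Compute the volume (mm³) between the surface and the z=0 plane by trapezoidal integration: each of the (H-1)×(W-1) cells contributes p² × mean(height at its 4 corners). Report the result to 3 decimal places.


1089.586

height_mm = gray/255 × 1.402; cell vol = 2.98² × mean(4 corners)
unit = 2.98² × 1.402 / (4×255) = 0.0122062 mm³ per gray-sum
row 0: Σ corner-gray over 13 cells = 5914  → 72.1874
row 1: Σ corner-gray over 13 cells = 7291  → 88.9954
row 2: Σ corner-gray over 13 cells = 6962  → 84.9795
row 3: Σ corner-gray over 13 cells = 5780  → 70.5518
row 4: Σ corner-gray over 13 cells = 6435  → 78.5469
row 5: Σ corner-gray over 13 cells = 6034  → 73.6522
row 6: Σ corner-gray over 13 cells = 5458  → 66.6214
row 7: Σ corner-gray over 13 cells = 6374  → 77.8023
row 8: Σ corner-gray over 13 cells = 7097  → 86.6274
row 9: Σ corner-gray over 13 cells = 6934  → 84.6378
row 10: Σ corner-gray over 13 cells = 6285  → 76.7159
row 11: Σ corner-gray over 13 cells = 6445  → 78.6689
row 12: Σ corner-gray over 13 cells = 6750  → 82.3918
row 13: Σ corner-gray over 13 cells = 5506  → 67.2073
Σ rows: total corner-gray = 89265  → 1089.5862 mm³


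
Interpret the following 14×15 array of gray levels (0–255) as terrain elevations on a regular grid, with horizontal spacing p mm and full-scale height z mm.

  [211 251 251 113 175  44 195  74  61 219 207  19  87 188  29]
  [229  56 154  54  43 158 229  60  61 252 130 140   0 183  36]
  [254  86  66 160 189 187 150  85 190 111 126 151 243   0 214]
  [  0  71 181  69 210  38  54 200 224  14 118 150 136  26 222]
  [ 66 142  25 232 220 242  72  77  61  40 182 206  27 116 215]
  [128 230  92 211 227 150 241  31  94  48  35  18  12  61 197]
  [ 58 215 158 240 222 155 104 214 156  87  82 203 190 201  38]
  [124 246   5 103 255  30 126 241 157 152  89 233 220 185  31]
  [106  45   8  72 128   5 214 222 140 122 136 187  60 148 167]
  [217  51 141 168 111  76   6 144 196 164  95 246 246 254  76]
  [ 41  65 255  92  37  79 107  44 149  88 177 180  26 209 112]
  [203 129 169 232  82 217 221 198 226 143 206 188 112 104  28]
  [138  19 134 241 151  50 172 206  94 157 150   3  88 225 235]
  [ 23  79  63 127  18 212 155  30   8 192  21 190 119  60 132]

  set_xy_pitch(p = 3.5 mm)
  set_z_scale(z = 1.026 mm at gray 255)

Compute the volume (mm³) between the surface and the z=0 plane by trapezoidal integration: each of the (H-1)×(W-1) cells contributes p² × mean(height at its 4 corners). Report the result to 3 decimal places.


height_mm = gray/255 × 1.026; cell vol = 3.5² × mean(4 corners)
unit = 3.5² × 1.026 / (4×255) = 0.0123221 mm³ per gray-sum
row 0: Σ corner-gray over 14 cells = 7313  → 90.1112
row 1: Σ corner-gray over 14 cells = 7261  → 89.4705
row 2: Σ corner-gray over 14 cells = 7160  → 88.2259
row 3: Σ corner-gray over 14 cells = 6769  → 83.4080
row 4: Σ corner-gray over 14 cells = 6790  → 83.6668
row 5: Σ corner-gray over 14 cells = 7775  → 95.8040
row 6: Σ corner-gray over 14 cells = 8789  → 108.2986
row 7: Σ corner-gray over 14 cells = 7486  → 92.2429
row 8: Σ corner-gray over 14 cells = 7336  → 90.3946
row 9: Σ corner-gray over 14 cells = 7258  → 89.4335
row 10: Σ corner-gray over 14 cells = 7854  → 96.7775
row 11: Σ corner-gray over 14 cells = 8438  → 103.9735
row 12: Σ corner-gray over 14 cells = 6456  → 79.5512
Σ rows: total corner-gray = 96685  → 1191.3583 mm³

1191.358


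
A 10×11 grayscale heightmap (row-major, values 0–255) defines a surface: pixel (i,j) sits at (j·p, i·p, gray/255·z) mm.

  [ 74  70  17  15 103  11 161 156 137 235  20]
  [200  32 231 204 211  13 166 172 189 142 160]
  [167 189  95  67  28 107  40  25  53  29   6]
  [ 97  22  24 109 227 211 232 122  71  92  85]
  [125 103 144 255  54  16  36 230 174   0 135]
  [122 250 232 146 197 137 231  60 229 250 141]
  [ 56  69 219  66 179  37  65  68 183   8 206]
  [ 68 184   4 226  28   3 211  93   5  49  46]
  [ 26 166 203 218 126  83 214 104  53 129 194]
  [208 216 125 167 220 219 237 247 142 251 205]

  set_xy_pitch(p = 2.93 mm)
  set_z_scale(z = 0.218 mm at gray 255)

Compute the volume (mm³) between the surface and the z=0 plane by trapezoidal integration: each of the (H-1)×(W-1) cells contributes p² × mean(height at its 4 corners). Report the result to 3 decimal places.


height_mm = gray/255 × 0.218; cell vol = 2.93² × mean(4 corners)
unit = 2.93² × 0.218 / (4×255) = 0.00183481 mm³ per gray-sum
row 0: Σ corner-gray over 10 cells = 4984  → 9.1447
row 1: Σ corner-gray over 10 cells = 4519  → 8.2915
row 2: Σ corner-gray over 10 cells = 3841  → 7.0475
row 3: Σ corner-gray over 10 cells = 4686  → 8.5979
row 4: Σ corner-gray over 10 cells = 6011  → 11.0291
row 5: Σ corner-gray over 10 cells = 5777  → 10.5997
row 6: Σ corner-gray over 10 cells = 3770  → 6.9172
row 7: Σ corner-gray over 10 cells = 4532  → 8.3154
row 8: Σ corner-gray over 10 cells = 6873  → 12.6107
Σ rows: total corner-gray = 44993  → 82.5537 mm³

82.554


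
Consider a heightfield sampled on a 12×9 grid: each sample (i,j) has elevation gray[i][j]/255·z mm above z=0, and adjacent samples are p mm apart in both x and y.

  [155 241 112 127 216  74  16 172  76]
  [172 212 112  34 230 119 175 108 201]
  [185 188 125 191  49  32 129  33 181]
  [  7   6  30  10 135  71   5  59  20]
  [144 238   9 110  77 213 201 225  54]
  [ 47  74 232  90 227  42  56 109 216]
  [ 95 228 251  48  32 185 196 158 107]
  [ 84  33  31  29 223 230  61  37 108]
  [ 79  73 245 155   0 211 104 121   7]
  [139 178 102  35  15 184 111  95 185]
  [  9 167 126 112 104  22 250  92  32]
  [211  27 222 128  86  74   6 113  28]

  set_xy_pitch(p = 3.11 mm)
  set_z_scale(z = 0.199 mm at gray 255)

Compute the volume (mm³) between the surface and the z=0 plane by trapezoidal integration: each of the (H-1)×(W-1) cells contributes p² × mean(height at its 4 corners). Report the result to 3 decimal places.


76.692

height_mm = gray/255 × 0.199; cell vol = 3.11² × mean(4 corners)
unit = 3.11² × 0.199 / (4×255) = 0.00188701 mm³ per gray-sum
row 0: Σ corner-gray over 8 cells = 4500  → 8.4915
row 1: Σ corner-gray over 8 cells = 4213  → 7.9500
row 2: Σ corner-gray over 8 cells = 2519  → 4.7534
row 3: Σ corner-gray over 8 cells = 3003  → 5.6667
row 4: Σ corner-gray over 8 cells = 4267  → 8.0519
row 5: Σ corner-gray over 8 cells = 4321  → 8.1538
row 6: Σ corner-gray over 8 cells = 3878  → 7.3178
row 7: Σ corner-gray over 8 cells = 3384  → 6.3856
row 8: Σ corner-gray over 8 cells = 3668  → 6.9215
row 9: Σ corner-gray over 8 cells = 3551  → 6.7008
row 10: Σ corner-gray over 8 cells = 3338  → 6.2988
Σ rows: total corner-gray = 40642  → 76.6918 mm³


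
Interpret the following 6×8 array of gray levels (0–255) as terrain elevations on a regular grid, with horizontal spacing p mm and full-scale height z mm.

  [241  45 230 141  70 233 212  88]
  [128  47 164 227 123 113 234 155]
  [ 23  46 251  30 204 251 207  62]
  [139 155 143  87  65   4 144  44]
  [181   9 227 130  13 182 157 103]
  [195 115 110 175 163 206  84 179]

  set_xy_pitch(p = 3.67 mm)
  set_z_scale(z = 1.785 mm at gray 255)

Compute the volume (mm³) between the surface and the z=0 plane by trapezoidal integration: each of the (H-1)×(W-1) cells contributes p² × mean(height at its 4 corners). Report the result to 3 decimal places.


height_mm = gray/255 × 1.785; cell vol = 3.67² × mean(4 corners)
unit = 3.67² × 1.785 / (4×255) = 0.0235706 mm³ per gray-sum
row 0: Σ corner-gray over 7 cells = 4290  → 101.1178
row 1: Σ corner-gray over 7 cells = 4162  → 98.1007
row 2: Σ corner-gray over 7 cells = 3442  → 81.1299
row 3: Σ corner-gray over 7 cells = 3099  → 73.0452
row 4: Σ corner-gray over 7 cells = 3800  → 89.5682
Σ rows: total corner-gray = 18793  → 442.9618 mm³

442.962


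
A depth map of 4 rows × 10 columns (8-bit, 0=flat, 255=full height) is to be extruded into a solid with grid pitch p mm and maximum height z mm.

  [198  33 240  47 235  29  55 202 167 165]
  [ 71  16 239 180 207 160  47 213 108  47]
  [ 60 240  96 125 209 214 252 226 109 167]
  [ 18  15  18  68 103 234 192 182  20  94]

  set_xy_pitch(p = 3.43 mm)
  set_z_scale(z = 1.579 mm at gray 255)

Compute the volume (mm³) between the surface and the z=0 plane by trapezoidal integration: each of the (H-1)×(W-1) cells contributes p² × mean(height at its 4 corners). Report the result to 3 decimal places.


280.637

height_mm = gray/255 × 1.579; cell vol = 3.43² × mean(4 corners)
unit = 3.43² × 1.579 / (4×255) = 0.0182125 mm³ per gray-sum
row 0: Σ corner-gray over 9 cells = 4837  → 88.0940
row 1: Σ corner-gray over 9 cells = 5627  → 102.4819
row 2: Σ corner-gray over 9 cells = 4945  → 90.0609
Σ rows: total corner-gray = 15409  → 280.6368 mm³


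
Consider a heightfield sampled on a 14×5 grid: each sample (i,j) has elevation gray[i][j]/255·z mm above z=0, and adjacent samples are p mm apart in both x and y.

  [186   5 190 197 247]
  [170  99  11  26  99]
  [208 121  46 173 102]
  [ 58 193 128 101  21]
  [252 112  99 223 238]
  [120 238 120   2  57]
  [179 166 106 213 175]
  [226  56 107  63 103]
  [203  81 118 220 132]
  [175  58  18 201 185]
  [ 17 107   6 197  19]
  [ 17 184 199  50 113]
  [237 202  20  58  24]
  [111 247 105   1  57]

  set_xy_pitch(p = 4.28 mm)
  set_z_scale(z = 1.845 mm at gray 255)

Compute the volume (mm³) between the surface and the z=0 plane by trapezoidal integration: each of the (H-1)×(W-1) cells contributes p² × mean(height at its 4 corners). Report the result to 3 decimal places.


823.034

height_mm = gray/255 × 1.845; cell vol = 4.28² × mean(4 corners)
unit = 4.28² × 1.845 / (4×255) = 0.0331348 mm³ per gray-sum
row 0: Σ corner-gray over 4 cells = 1758  → 58.2509
row 1: Σ corner-gray over 4 cells = 1531  → 50.7293
row 2: Σ corner-gray over 4 cells = 1913  → 63.3868
row 3: Σ corner-gray over 4 cells = 2281  → 75.5804
row 4: Σ corner-gray over 4 cells = 2255  → 74.7189
row 5: Σ corner-gray over 4 cells = 2221  → 73.5923
row 6: Σ corner-gray over 4 cells = 2105  → 69.7487
row 7: Σ corner-gray over 4 cells = 1954  → 64.7453
row 8: Σ corner-gray over 4 cells = 2087  → 69.1522
row 9: Σ corner-gray over 4 cells = 1570  → 52.0216
row 10: Σ corner-gray over 4 cells = 1652  → 54.7386
row 11: Σ corner-gray over 4 cells = 1817  → 60.2058
row 12: Σ corner-gray over 4 cells = 1695  → 56.1634
Σ rows: total corner-gray = 24839  → 823.0341 mm³


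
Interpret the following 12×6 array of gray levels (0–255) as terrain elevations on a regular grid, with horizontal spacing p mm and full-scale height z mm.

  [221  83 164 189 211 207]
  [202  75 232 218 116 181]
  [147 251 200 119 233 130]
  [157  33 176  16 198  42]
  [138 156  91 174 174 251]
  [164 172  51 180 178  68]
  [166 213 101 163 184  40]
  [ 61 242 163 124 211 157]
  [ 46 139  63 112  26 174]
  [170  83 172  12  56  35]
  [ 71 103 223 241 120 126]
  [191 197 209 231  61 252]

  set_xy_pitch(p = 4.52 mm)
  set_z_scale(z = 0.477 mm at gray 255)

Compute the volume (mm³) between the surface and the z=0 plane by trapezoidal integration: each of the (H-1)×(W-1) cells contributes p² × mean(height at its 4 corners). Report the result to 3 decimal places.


303.719

height_mm = gray/255 × 0.477; cell vol = 4.52² × mean(4 corners)
unit = 4.52² × 0.477 / (4×255) = 0.00955422 mm³ per gray-sum
row 0: Σ corner-gray over 5 cells = 3387  → 32.3601
row 1: Σ corner-gray over 5 cells = 3548  → 33.8984
row 2: Σ corner-gray over 5 cells = 2928  → 27.9747
row 3: Σ corner-gray over 5 cells = 2624  → 25.0703
row 4: Σ corner-gray over 5 cells = 2973  → 28.4047
row 5: Σ corner-gray over 5 cells = 2922  → 27.9174
row 6: Σ corner-gray over 5 cells = 3226  → 30.8219
row 7: Σ corner-gray over 5 cells = 2598  → 24.8219
row 8: Σ corner-gray over 5 cells = 1751  → 16.7294
row 9: Σ corner-gray over 5 cells = 2422  → 23.1403
row 10: Σ corner-gray over 5 cells = 3410  → 32.5799
Σ rows: total corner-gray = 31789  → 303.7190 mm³


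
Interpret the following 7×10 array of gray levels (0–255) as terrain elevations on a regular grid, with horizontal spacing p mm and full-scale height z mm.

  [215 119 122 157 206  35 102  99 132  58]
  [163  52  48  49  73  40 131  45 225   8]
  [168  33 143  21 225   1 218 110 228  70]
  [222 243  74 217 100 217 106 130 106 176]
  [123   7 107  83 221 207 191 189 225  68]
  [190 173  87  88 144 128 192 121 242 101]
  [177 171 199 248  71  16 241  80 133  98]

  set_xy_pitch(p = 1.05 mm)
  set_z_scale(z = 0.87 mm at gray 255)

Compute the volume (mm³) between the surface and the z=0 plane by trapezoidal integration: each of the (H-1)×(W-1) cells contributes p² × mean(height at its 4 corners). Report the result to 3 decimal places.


height_mm = gray/255 × 0.87; cell vol = 1.05² × mean(4 corners)
unit = 1.05² × 0.87 / (4×255) = 0.000940368 mm³ per gray-sum
row 0: Σ corner-gray over 9 cells = 3714  → 3.4925
row 1: Σ corner-gray over 9 cells = 3693  → 3.4728
row 2: Σ corner-gray over 9 cells = 4980  → 4.6830
row 3: Σ corner-gray over 9 cells = 5435  → 5.1109
row 4: Σ corner-gray over 9 cells = 5292  → 4.9764
row 5: Σ corner-gray over 9 cells = 5234  → 4.9219
Σ rows: total corner-gray = 28348  → 26.6575 mm³

26.658


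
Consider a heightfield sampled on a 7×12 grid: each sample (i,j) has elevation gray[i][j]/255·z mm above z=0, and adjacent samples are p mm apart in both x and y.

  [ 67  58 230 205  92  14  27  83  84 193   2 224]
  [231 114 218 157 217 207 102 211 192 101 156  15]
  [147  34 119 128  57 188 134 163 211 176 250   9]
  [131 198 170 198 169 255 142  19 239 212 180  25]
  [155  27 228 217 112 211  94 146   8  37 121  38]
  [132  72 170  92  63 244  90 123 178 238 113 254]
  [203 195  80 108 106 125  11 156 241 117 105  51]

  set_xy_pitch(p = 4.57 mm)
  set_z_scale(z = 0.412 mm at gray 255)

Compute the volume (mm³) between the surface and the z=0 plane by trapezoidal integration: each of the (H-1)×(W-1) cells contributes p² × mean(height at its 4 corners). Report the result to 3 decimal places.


314.548

height_mm = gray/255 × 0.412; cell vol = 4.57² × mean(4 corners)
unit = 4.57² × 0.412 / (4×255) = 0.00843586 mm³ per gray-sum
row 0: Σ corner-gray over 11 cells = 5863  → 49.4595
row 1: Σ corner-gray over 11 cells = 6672  → 56.2841
row 2: Σ corner-gray over 11 cells = 6796  → 57.3301
row 3: Σ corner-gray over 11 cells = 6315  → 53.2725
row 4: Σ corner-gray over 11 cells = 5747  → 48.4809
row 5: Σ corner-gray over 11 cells = 5894  → 49.7210
Σ rows: total corner-gray = 37287  → 314.5480 mm³


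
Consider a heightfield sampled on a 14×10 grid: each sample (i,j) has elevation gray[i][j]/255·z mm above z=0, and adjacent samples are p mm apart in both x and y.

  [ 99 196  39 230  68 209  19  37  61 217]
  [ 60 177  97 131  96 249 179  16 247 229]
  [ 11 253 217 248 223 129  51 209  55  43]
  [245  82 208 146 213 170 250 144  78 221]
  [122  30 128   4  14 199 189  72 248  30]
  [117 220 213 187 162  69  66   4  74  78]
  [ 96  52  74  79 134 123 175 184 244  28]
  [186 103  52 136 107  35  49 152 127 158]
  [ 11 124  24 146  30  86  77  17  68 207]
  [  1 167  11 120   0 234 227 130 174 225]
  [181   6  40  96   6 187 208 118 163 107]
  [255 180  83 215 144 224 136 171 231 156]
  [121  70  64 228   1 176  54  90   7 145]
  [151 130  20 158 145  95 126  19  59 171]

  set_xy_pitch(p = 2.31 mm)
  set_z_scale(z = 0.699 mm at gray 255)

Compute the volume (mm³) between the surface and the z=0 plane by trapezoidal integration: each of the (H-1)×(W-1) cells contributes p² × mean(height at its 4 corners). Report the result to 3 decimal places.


213.374

height_mm = gray/255 × 0.699; cell vol = 2.31² × mean(4 corners)
unit = 2.31² × 0.699 / (4×255) = 0.0036568 mm³ per gray-sum
row 0: Σ corner-gray over 9 cells = 4707  → 17.2125
row 1: Σ corner-gray over 9 cells = 5497  → 20.1014
row 2: Σ corner-gray over 9 cells = 5872  → 21.4727
row 3: Σ corner-gray over 9 cells = 4968  → 18.1670
row 4: Σ corner-gray over 9 cells = 4105  → 15.0112
row 5: Σ corner-gray over 9 cells = 4439  → 16.2325
row 6: Σ corner-gray over 9 cells = 4120  → 15.0660
row 7: Σ corner-gray over 9 cells = 3228  → 11.8041
row 8: Σ corner-gray over 9 cells = 3714  → 13.5813
row 9: Σ corner-gray over 9 cells = 4288  → 15.6803
row 10: Σ corner-gray over 9 cells = 5115  → 18.7045
row 11: Σ corner-gray over 9 cells = 4825  → 17.6441
row 12: Σ corner-gray over 9 cells = 3472  → 12.6964
Σ rows: total corner-gray = 58350  → 213.3742 mm³


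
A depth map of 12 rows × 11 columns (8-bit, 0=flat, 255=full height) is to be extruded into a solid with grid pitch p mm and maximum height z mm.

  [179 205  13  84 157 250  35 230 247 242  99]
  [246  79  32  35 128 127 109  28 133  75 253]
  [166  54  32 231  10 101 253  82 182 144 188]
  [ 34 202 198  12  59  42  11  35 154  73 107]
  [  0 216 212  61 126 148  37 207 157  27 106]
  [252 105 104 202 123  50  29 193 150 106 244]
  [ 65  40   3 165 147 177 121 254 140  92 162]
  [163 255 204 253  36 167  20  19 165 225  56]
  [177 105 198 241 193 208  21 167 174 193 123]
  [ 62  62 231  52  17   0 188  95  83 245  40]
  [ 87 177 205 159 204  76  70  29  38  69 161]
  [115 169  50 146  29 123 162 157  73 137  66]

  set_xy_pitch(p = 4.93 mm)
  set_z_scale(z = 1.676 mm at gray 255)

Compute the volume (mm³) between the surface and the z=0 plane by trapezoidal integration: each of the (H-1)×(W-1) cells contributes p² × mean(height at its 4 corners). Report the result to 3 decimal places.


height_mm = gray/255 × 1.676; cell vol = 4.93² × mean(4 corners)
unit = 4.93² × 1.676 / (4×255) = 0.0399363 mm³ per gray-sum
row 0: Σ corner-gray over 10 cells = 5195  → 207.4690
row 1: Σ corner-gray over 10 cells = 4523  → 180.6318
row 2: Σ corner-gray over 10 cells = 4245  → 169.5295
row 3: Σ corner-gray over 10 cells = 4201  → 167.7723
row 4: Σ corner-gray over 10 cells = 5108  → 203.9946
row 5: Σ corner-gray over 10 cells = 5125  → 204.6735
row 6: Σ corner-gray over 10 cells = 5412  → 216.1352
row 7: Σ corner-gray over 10 cells = 6207  → 247.8845
row 8: Σ corner-gray over 10 cells = 5348  → 213.5793
row 9: Σ corner-gray over 10 cells = 4350  → 173.7228
row 10: Σ corner-gray over 10 cells = 4575  → 182.7085
Σ rows: total corner-gray = 54289  → 2168.1011 mm³

2168.101


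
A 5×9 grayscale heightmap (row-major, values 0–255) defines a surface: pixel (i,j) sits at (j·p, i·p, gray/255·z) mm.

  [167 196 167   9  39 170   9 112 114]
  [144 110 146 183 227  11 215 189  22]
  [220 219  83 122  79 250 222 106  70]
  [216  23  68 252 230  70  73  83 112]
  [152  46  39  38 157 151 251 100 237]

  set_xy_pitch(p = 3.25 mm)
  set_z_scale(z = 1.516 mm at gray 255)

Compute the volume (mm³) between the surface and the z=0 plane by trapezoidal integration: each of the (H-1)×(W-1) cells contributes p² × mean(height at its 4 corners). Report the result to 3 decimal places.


height_mm = gray/255 × 1.516; cell vol = 3.25² × mean(4 corners)
unit = 3.25² × 1.516 / (4×255) = 0.0156988 mm³ per gray-sum
row 0: Σ corner-gray over 8 cells = 4013  → 62.9992
row 1: Σ corner-gray over 8 cells = 4780  → 75.0401
row 2: Σ corner-gray over 8 cells = 4378  → 68.7292
row 3: Σ corner-gray over 8 cells = 3879  → 60.8955
Σ rows: total corner-gray = 17050  → 267.6641 mm³

267.664


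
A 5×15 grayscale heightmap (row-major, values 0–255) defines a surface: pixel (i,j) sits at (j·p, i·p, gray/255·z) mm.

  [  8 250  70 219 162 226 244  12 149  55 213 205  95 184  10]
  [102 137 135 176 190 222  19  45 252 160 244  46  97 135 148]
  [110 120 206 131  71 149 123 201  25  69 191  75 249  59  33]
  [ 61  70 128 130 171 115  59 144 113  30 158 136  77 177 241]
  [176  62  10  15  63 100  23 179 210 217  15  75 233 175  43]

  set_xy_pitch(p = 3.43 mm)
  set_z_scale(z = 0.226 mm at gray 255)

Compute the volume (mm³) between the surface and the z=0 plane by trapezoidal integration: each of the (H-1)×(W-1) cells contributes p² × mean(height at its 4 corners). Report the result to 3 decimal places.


height_mm = gray/255 × 0.226; cell vol = 3.43² × mean(4 corners)
unit = 3.43² × 0.226 / (4×255) = 0.00260673 mm³ per gray-sum
row 0: Σ corner-gray over 14 cells = 8152  → 21.2501
row 1: Σ corner-gray over 14 cells = 7447  → 19.4123
row 2: Σ corner-gray over 14 cells = 6799  → 17.7232
row 3: Σ corner-gray over 14 cells = 6291  → 16.3990
Σ rows: total corner-gray = 28689  → 74.7846 mm³

74.785


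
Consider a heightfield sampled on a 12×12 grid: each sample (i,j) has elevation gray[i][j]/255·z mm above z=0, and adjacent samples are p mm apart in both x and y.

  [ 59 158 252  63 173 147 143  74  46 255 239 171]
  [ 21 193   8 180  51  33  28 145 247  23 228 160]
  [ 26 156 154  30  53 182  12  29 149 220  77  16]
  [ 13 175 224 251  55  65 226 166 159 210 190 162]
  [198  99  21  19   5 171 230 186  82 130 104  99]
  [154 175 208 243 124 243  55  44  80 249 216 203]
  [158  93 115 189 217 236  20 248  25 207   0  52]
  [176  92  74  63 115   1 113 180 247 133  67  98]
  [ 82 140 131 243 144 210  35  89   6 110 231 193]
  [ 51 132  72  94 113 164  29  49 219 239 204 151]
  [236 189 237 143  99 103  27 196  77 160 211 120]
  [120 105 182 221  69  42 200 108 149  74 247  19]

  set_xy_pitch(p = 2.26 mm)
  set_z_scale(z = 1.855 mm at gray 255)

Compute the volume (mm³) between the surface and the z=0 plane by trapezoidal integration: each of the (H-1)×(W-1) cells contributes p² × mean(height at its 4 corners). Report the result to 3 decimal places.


590.184

height_mm = gray/255 × 1.855; cell vol = 2.26² × mean(4 corners)
unit = 2.26² × 1.855 / (4×255) = 0.00928882 mm³ per gray-sum
row 0: Σ corner-gray over 11 cells = 5783  → 53.7173
row 1: Σ corner-gray over 11 cells = 4619  → 42.9051
row 2: Σ corner-gray over 11 cells = 5783  → 53.7173
row 3: Σ corner-gray over 11 cells = 6008  → 55.8072
row 4: Σ corner-gray over 11 cells = 6022  → 55.9373
row 5: Σ corner-gray over 11 cells = 6541  → 60.7582
row 6: Σ corner-gray over 11 cells = 5354  → 49.7324
row 7: Σ corner-gray over 11 cells = 5397  → 50.1318
row 8: Σ corner-gray over 11 cells = 5785  → 53.7358
row 9: Σ corner-gray over 11 cells = 6072  → 56.4017
row 10: Σ corner-gray over 11 cells = 6173  → 57.3399
Σ rows: total corner-gray = 63537  → 590.1839 mm³


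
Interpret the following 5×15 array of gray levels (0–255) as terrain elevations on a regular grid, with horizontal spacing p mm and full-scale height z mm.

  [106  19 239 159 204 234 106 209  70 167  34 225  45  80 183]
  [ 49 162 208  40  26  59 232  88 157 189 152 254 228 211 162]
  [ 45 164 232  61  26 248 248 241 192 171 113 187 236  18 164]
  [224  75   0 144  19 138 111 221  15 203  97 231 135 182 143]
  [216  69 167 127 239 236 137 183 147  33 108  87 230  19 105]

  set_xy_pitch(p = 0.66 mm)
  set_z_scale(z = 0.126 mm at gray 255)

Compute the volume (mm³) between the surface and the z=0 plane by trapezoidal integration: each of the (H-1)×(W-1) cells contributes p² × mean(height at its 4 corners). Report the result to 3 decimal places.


height_mm = gray/255 × 0.126; cell vol = 0.66² × mean(4 corners)
unit = 0.66² × 0.126 / (4×255) = 5.38094e-05 mm³ per gray-sum
row 0: Σ corner-gray over 14 cells = 8094  → 0.4355
row 1: Σ corner-gray over 14 cells = 8706  → 0.4685
row 2: Σ corner-gray over 14 cells = 7992  → 0.4300
row 3: Σ corner-gray over 14 cells = 7394  → 0.3979
Σ rows: total corner-gray = 32186  → 1.7319 mm³

1.732


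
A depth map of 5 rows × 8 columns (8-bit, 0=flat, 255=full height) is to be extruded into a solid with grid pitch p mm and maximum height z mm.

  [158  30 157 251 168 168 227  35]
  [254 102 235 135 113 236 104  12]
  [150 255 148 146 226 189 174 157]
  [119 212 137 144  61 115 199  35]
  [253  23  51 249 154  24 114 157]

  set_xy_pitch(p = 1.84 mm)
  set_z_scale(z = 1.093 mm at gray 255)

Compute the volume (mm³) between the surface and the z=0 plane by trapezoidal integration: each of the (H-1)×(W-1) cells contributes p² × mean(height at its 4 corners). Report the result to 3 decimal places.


61.722

height_mm = gray/255 × 1.093; cell vol = 1.84² × mean(4 corners)
unit = 1.84² × 1.093 / (4×255) = 0.0036279 mm³ per gray-sum
row 0: Σ corner-gray over 7 cells = 4311  → 15.6399
row 1: Σ corner-gray over 7 cells = 4699  → 17.0475
row 2: Σ corner-gray over 7 cells = 4473  → 16.2276
row 3: Σ corner-gray over 7 cells = 3530  → 12.8065
Σ rows: total corner-gray = 17013  → 61.7215 mm³


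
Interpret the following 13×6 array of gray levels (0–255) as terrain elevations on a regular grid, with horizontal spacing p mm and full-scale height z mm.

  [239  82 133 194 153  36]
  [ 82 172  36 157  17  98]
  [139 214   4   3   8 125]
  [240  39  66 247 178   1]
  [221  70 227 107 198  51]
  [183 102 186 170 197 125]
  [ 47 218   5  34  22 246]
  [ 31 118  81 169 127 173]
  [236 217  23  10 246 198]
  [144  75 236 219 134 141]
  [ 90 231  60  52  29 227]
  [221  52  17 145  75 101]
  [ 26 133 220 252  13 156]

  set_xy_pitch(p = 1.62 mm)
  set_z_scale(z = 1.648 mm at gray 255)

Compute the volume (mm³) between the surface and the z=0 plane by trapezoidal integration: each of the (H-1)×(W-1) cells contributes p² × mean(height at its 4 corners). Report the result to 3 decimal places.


height_mm = gray/255 × 1.648; cell vol = 1.62² × mean(4 corners)
unit = 1.62² × 1.648 / (4×255) = 0.00424021 mm³ per gray-sum
row 0: Σ corner-gray over 5 cells = 2343  → 9.9348
row 1: Σ corner-gray over 5 cells = 1666  → 7.0642
row 2: Σ corner-gray over 5 cells = 2023  → 8.5779
row 3: Σ corner-gray over 5 cells = 2777  → 11.7751
row 4: Σ corner-gray over 5 cells = 3094  → 13.1192
row 5: Σ corner-gray over 5 cells = 2469  → 10.4691
row 6: Σ corner-gray over 5 cells = 2045  → 8.6712
row 7: Σ corner-gray over 5 cells = 2620  → 11.1093
row 8: Σ corner-gray over 5 cells = 3039  → 12.8860
row 9: Σ corner-gray over 5 cells = 2674  → 11.3383
row 10: Σ corner-gray over 5 cells = 1961  → 8.3150
row 11: Σ corner-gray over 5 cells = 2318  → 9.8288
Σ rows: total corner-gray = 29029  → 123.0890 mm³

123.089


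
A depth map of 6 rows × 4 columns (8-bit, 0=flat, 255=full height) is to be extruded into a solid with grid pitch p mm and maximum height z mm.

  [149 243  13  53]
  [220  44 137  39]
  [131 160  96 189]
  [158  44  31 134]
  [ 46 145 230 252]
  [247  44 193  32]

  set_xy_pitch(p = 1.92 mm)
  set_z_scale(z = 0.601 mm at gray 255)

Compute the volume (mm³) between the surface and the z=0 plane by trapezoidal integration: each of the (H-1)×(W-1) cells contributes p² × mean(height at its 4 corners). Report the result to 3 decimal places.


height_mm = gray/255 × 0.601; cell vol = 1.92² × mean(4 corners)
unit = 1.92² × 0.601 / (4×255) = 0.00217208 mm³ per gray-sum
row 0: Σ corner-gray over 3 cells = 1335  → 2.8997
row 1: Σ corner-gray over 3 cells = 1453  → 3.1560
row 2: Σ corner-gray over 3 cells = 1274  → 2.7672
row 3: Σ corner-gray over 3 cells = 1490  → 3.2364
row 4: Σ corner-gray over 3 cells = 1801  → 3.9119
Σ rows: total corner-gray = 7353  → 15.9713 mm³

15.971


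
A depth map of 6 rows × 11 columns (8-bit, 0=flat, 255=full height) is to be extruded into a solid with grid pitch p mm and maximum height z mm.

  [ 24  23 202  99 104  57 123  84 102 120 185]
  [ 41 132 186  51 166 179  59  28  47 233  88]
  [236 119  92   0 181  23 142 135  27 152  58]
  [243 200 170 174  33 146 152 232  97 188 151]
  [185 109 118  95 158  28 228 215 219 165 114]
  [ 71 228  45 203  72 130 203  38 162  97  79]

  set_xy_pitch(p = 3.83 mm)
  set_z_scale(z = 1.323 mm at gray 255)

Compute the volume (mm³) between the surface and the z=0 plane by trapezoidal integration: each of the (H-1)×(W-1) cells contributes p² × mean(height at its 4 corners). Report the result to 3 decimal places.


485.003

height_mm = gray/255 × 1.323; cell vol = 3.83² × mean(4 corners)
unit = 3.83² × 1.323 / (4×255) = 0.0190264 mm³ per gray-sum
row 0: Σ corner-gray over 10 cells = 4328  → 82.3464
row 1: Σ corner-gray over 10 cells = 4327  → 82.3273
row 2: Σ corner-gray over 10 cells = 5214  → 99.2038
row 3: Σ corner-gray over 10 cells = 6147  → 116.9554
row 4: Σ corner-gray over 10 cells = 5475  → 104.1697
Σ rows: total corner-gray = 25491  → 485.0026 mm³


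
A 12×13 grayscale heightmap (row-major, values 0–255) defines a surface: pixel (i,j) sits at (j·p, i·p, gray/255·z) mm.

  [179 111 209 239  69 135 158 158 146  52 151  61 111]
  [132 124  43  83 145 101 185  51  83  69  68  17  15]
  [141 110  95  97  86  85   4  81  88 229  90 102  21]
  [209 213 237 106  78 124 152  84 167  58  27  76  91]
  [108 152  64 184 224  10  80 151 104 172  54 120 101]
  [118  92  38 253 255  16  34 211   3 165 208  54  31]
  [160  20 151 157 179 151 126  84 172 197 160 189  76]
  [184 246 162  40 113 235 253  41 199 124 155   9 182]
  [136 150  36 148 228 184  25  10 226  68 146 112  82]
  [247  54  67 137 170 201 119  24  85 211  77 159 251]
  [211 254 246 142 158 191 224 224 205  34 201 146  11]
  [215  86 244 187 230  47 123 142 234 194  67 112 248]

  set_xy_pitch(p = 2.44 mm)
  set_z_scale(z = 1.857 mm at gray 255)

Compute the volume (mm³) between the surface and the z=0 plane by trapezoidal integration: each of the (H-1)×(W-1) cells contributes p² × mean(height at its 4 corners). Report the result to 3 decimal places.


height_mm = gray/255 × 1.857; cell vol = 2.44² × mean(4 corners)
unit = 2.44² × 1.857 / (4×255) = 0.0108391 mm³ per gray-sum
row 0: Σ corner-gray over 12 cells = 5353  → 58.0215
row 1: Σ corner-gray over 12 cells = 4381  → 47.4859
row 2: Σ corner-gray over 12 cells = 5240  → 56.7966
row 3: Σ corner-gray over 12 cells = 5783  → 62.6822
row 4: Σ corner-gray over 12 cells = 5646  → 61.1973
row 5: Σ corner-gray over 12 cells = 6215  → 67.3647
row 6: Σ corner-gray over 12 cells = 6928  → 75.0930
row 7: Σ corner-gray over 12 cells = 6404  → 69.4133
row 8: Σ corner-gray over 12 cells = 5990  → 64.9259
row 9: Σ corner-gray over 12 cells = 7378  → 79.9705
row 10: Σ corner-gray over 12 cells = 8067  → 87.4386
Σ rows: total corner-gray = 67385  → 730.3897 mm³

730.390


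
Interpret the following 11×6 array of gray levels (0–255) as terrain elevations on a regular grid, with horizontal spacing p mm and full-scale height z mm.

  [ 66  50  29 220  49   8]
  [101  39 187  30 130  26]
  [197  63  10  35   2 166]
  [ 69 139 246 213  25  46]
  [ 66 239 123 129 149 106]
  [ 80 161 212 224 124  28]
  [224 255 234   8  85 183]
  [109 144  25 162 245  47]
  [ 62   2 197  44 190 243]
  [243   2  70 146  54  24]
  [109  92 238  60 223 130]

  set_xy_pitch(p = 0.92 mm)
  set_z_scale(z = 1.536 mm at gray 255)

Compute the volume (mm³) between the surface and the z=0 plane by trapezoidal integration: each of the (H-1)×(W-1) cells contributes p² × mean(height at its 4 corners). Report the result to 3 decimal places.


height_mm = gray/255 × 1.536; cell vol = 0.92² × mean(4 corners)
unit = 0.92² × 1.536 / (4×255) = 0.00127458 mm³ per gray-sum
row 0: Σ corner-gray over 5 cells = 1669  → 2.1273
row 1: Σ corner-gray over 5 cells = 1482  → 1.8889
row 2: Σ corner-gray over 5 cells = 1944  → 2.4778
row 3: Σ corner-gray over 5 cells = 2813  → 3.5854
row 4: Σ corner-gray over 5 cells = 3002  → 3.8263
row 5: Σ corner-gray over 5 cells = 3121  → 3.9780
row 6: Σ corner-gray over 5 cells = 2879  → 3.6695
row 7: Σ corner-gray over 5 cells = 2479  → 3.1597
row 8: Σ corner-gray over 5 cells = 1982  → 2.5262
row 9: Σ corner-gray over 5 cells = 2276  → 2.9009
Σ rows: total corner-gray = 23647  → 30.1400 mm³

30.140


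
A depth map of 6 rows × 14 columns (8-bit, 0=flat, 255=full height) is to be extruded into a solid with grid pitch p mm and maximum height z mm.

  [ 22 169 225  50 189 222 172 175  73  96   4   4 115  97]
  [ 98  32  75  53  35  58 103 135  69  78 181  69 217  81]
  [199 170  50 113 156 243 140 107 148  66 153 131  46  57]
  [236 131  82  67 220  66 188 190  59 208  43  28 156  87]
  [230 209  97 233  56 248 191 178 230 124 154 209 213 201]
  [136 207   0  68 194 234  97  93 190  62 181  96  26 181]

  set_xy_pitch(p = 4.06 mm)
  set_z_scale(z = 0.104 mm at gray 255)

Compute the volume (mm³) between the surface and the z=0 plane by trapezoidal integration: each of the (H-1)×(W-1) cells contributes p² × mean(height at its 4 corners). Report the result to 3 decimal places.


56.353

height_mm = gray/255 × 0.104; cell vol = 4.06² × mean(4 corners)
unit = 4.06² × 0.104 / (4×255) = 0.00168068 mm³ per gray-sum
row 0: Σ corner-gray over 13 cells = 5496  → 9.2370
row 1: Σ corner-gray over 13 cells = 5691  → 9.5648
row 2: Σ corner-gray over 13 cells = 6501  → 10.9261
row 3: Σ corner-gray over 13 cells = 7914  → 13.3009
row 4: Σ corner-gray over 13 cells = 7928  → 13.3244
Σ rows: total corner-gray = 33530  → 56.3532 mm³


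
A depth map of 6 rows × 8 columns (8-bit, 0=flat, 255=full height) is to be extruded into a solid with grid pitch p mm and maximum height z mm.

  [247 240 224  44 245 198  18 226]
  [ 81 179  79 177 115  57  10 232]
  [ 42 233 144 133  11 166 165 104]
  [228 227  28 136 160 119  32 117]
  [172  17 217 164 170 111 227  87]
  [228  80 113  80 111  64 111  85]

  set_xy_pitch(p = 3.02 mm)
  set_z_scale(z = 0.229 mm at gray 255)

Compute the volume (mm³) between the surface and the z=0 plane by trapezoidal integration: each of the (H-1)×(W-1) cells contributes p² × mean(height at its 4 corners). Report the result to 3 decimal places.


37.422

height_mm = gray/255 × 0.229; cell vol = 3.02² × mean(4 corners)
unit = 3.02² × 0.229 / (4×255) = 0.00204762 mm³ per gray-sum
row 0: Σ corner-gray over 7 cells = 3958  → 8.1045
row 1: Σ corner-gray over 7 cells = 3397  → 6.9558
row 2: Σ corner-gray over 7 cells = 3599  → 7.3694
row 3: Σ corner-gray over 7 cells = 3820  → 7.8219
row 4: Σ corner-gray over 7 cells = 3502  → 7.1708
Σ rows: total corner-gray = 18276  → 37.4223 mm³


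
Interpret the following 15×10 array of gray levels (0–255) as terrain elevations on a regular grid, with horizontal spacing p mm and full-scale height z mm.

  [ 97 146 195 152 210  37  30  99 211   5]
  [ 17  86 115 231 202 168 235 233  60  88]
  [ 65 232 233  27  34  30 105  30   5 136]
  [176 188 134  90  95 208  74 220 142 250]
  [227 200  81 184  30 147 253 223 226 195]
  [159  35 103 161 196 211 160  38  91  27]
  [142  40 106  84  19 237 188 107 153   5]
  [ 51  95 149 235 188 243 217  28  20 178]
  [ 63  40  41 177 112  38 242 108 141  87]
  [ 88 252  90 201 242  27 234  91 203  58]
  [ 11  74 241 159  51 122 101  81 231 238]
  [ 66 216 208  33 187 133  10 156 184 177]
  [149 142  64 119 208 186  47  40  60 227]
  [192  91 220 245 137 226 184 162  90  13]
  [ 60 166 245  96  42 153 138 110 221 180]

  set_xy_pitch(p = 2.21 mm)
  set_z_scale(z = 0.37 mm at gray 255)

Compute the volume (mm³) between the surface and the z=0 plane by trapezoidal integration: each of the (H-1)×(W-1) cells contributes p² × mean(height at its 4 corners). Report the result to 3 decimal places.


120.655

height_mm = gray/255 × 0.37; cell vol = 2.21² × mean(4 corners)
unit = 2.21² × 0.37 / (4×255) = 0.00177168 mm³ per gray-sum
row 0: Σ corner-gray over 9 cells = 5027  → 8.9063
row 1: Σ corner-gray over 9 cells = 4358  → 7.7210
row 2: Σ corner-gray over 9 cells = 4321  → 7.6554
row 3: Σ corner-gray over 9 cells = 5838  → 10.3431
row 4: Σ corner-gray over 9 cells = 5286  → 9.3651
row 5: Σ corner-gray over 9 cells = 4191  → 7.4251
row 6: Σ corner-gray over 9 cells = 4594  → 8.1391
row 7: Σ corner-gray over 9 cells = 4527  → 8.0204
row 8: Σ corner-gray over 9 cells = 4774  → 8.4580
row 9: Σ corner-gray over 9 cells = 5195  → 9.2039
row 10: Σ corner-gray over 9 cells = 4866  → 8.6210
row 11: Σ corner-gray over 9 cells = 4605  → 8.1586
row 12: Σ corner-gray over 9 cells = 5023  → 8.8992
row 13: Σ corner-gray over 9 cells = 5497  → 9.7389
Σ rows: total corner-gray = 68102  → 120.6552 mm³


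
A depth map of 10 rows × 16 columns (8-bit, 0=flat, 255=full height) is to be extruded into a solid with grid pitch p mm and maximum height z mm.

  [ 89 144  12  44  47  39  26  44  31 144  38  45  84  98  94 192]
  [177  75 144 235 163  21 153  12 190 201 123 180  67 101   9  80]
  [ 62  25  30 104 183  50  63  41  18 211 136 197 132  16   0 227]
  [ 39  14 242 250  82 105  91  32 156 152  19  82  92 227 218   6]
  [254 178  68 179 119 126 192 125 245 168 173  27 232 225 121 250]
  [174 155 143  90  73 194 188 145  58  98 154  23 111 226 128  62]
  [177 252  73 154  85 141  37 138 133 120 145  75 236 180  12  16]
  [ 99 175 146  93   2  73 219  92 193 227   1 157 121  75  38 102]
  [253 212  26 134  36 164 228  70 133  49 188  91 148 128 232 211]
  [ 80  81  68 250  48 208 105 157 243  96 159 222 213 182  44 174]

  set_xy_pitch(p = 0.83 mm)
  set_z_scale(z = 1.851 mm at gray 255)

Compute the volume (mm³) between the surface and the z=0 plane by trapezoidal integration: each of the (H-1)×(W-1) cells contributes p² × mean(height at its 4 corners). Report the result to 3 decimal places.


height_mm = gray/255 × 1.851; cell vol = 0.83² × mean(4 corners)
unit = 0.83² × 1.851 / (4×255) = 0.00125015 mm³ per gray-sum
row 0: Σ corner-gray over 15 cells = 5666  → 7.0834
row 1: Σ corner-gray over 15 cells = 6306  → 7.8835
row 2: Σ corner-gray over 15 cells = 6270  → 7.8384
row 3: Σ corner-gray over 15 cells = 8429  → 10.5375
row 4: Σ corner-gray over 15 cells = 8668  → 10.8363
row 5: Σ corner-gray over 15 cells = 7563  → 9.4549
row 6: Σ corner-gray over 15 cells = 7180  → 8.9761
row 7: Σ corner-gray over 15 cells = 7567  → 9.4599
row 8: Σ corner-gray over 15 cells = 8548  → 10.6863
Σ rows: total corner-gray = 66197  → 82.7562 mm³

82.756
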